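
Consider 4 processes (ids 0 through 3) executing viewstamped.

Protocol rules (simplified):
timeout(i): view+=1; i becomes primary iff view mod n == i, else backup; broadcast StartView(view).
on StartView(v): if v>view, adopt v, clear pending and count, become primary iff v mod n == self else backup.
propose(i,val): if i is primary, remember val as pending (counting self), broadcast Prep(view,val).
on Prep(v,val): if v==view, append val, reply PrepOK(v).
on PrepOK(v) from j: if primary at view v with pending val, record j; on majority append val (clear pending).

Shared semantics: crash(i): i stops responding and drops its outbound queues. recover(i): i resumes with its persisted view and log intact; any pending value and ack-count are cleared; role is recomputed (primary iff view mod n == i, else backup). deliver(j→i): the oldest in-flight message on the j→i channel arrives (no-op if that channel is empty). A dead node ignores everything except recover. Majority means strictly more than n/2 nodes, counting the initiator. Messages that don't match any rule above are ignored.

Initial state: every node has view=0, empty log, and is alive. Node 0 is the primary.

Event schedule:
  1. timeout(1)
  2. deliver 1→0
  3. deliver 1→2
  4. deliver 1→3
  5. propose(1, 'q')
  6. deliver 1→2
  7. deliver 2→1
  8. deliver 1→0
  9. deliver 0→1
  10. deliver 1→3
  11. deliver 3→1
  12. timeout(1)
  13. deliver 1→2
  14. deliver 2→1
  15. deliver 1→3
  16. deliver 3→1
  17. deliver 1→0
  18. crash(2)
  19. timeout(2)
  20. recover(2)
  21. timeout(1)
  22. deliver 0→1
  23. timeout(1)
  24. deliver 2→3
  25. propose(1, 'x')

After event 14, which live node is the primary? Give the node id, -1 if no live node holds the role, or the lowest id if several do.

[1] timeout(1) → N1(prim v1 [-])
[2] deliver 1→0 → N0(back v1 [-])
[3] deliver 1→2 → N2(back v1 [-])
[4] deliver 1→3 → N3(back v1 [-])
[5] propose(1,'q') → ∅
[6] deliver 1→2 → N2(back v1 [q])
[7] deliver 2→1 → ∅
[8] deliver 1→0 → N0(back v1 [q])
[9] deliver 0→1 → N1(prim v1 [q])
[10] deliver 1→3 → N3(back v1 [q])
[11] deliver 3→1 → ∅
[12] timeout(1) → N1(back v2 [q])
[13] deliver 1→2 → N2(prim v2 [q])
[14] deliver 2→1 → ∅

2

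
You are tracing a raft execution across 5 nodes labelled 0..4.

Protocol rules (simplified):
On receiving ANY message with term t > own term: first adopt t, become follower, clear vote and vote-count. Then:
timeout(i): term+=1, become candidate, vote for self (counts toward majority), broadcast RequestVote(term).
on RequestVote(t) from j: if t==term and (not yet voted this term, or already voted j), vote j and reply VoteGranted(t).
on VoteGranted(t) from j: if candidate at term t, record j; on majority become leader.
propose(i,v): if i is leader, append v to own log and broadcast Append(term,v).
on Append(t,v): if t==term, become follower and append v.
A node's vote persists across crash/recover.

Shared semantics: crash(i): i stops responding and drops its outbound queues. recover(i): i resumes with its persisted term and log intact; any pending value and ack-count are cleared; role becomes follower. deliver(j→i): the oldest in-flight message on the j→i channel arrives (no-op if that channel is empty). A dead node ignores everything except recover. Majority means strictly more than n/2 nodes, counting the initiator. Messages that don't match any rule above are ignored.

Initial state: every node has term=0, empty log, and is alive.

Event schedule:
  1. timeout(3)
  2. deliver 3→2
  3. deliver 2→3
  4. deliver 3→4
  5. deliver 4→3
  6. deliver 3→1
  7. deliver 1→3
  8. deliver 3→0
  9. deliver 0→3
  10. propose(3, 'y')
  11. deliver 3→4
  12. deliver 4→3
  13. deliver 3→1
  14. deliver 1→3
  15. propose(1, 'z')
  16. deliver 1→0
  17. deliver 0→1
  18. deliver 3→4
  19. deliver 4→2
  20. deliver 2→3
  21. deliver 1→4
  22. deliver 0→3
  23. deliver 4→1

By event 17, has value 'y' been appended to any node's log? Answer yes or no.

step 1 timeout(3): 3={cand,t=1,log=-}
step 2 deliver 3→2: 2={foll,t=1,log=-}
step 3 deliver 2→3: —
step 4 deliver 3→4: 4={foll,t=1,log=-}
step 5 deliver 4→3: 3={lead,t=1,log=-}
step 6 deliver 3→1: 1={foll,t=1,log=-}
step 7 deliver 1→3: —
step 8 deliver 3→0: 0={foll,t=1,log=-}
step 9 deliver 0→3: —
step 10 propose(3,'y'): 3={lead,t=1,log=y}
step 11 deliver 3→4: 4={foll,t=1,log=y}
step 12 deliver 4→3: —
step 13 deliver 3→1: 1={foll,t=1,log=y}
step 14 deliver 1→3: —
step 15 propose(1,'z'): —
step 16 deliver 1→0: —
step 17 deliver 0→1: —

yes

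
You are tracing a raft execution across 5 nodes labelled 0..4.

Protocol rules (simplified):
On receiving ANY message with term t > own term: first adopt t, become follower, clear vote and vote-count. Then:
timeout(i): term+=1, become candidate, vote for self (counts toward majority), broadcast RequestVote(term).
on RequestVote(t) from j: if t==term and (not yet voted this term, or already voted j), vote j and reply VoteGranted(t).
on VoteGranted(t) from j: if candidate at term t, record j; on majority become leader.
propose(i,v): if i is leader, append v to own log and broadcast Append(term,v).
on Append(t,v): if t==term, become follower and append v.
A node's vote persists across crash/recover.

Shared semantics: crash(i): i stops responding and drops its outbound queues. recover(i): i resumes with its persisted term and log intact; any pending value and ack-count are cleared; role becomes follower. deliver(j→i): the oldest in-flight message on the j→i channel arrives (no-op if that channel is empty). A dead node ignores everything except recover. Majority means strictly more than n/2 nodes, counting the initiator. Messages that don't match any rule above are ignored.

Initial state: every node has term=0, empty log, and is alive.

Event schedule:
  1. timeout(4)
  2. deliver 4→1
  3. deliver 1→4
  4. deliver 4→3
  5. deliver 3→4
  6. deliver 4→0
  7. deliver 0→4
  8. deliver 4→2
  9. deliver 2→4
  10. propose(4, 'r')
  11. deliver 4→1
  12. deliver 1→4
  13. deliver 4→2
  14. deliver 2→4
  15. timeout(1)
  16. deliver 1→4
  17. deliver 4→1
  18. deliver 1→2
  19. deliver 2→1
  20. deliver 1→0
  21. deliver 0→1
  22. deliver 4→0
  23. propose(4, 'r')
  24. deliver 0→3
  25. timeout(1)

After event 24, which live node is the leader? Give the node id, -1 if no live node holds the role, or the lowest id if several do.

1

step 1 timeout(4): 4={cand,t=1,log=-}
step 2 deliver 4→1: 1={foll,t=1,log=-}
step 3 deliver 1→4: —
step 4 deliver 4→3: 3={foll,t=1,log=-}
step 5 deliver 3→4: 4={lead,t=1,log=-}
step 6 deliver 4→0: 0={foll,t=1,log=-}
step 7 deliver 0→4: —
step 8 deliver 4→2: 2={foll,t=1,log=-}
step 9 deliver 2→4: —
step 10 propose(4,'r'): 4={lead,t=1,log=r}
step 11 deliver 4→1: 1={foll,t=1,log=r}
step 12 deliver 1→4: —
step 13 deliver 4→2: 2={foll,t=1,log=r}
step 14 deliver 2→4: —
step 15 timeout(1): 1={cand,t=2,log=r}
step 16 deliver 1→4: 4={foll,t=2,log=r}
step 17 deliver 4→1: —
step 18 deliver 1→2: 2={foll,t=2,log=r}
step 19 deliver 2→1: 1={lead,t=2,log=r}
step 20 deliver 1→0: 0={foll,t=2,log=-}
step 21 deliver 0→1: —
step 22 deliver 4→0: —
step 23 propose(4,'r'): —
step 24 deliver 0→3: —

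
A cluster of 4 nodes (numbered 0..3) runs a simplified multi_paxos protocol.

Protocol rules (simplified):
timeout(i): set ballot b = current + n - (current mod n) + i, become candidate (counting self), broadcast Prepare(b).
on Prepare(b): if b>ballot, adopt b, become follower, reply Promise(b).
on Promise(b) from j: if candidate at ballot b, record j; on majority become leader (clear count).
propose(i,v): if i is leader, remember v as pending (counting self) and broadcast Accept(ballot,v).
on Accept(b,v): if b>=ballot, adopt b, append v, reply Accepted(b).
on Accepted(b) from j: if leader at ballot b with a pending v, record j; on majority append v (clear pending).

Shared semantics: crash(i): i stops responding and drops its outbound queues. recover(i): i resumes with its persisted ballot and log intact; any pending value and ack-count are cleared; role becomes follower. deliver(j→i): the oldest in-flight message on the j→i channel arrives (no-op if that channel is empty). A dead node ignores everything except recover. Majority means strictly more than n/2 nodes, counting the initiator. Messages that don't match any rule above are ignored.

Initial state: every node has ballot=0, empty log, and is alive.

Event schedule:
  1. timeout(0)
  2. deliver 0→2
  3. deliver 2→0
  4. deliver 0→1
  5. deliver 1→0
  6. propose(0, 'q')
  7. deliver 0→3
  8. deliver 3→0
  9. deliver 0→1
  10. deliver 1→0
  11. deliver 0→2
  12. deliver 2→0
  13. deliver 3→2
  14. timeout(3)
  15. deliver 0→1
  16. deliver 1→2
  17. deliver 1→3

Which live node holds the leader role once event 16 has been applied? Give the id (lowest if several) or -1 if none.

step 1 timeout(0): 0={cand,b=4,log=-}
step 2 deliver 0→2: 2={foll,b=4,log=-}
step 3 deliver 2→0: —
step 4 deliver 0→1: 1={foll,b=4,log=-}
step 5 deliver 1→0: 0={lead,b=4,log=-}
step 6 propose(0,'q'): —
step 7 deliver 0→3: 3={foll,b=4,log=-}
step 8 deliver 3→0: —
step 9 deliver 0→1: 1={foll,b=4,log=q}
step 10 deliver 1→0: —
step 11 deliver 0→2: 2={foll,b=4,log=q}
step 12 deliver 2→0: 0={lead,b=4,log=q}
step 13 deliver 3→2: —
step 14 timeout(3): 3={cand,b=11,log=-}
step 15 deliver 0→1: —
step 16 deliver 1→2: —

0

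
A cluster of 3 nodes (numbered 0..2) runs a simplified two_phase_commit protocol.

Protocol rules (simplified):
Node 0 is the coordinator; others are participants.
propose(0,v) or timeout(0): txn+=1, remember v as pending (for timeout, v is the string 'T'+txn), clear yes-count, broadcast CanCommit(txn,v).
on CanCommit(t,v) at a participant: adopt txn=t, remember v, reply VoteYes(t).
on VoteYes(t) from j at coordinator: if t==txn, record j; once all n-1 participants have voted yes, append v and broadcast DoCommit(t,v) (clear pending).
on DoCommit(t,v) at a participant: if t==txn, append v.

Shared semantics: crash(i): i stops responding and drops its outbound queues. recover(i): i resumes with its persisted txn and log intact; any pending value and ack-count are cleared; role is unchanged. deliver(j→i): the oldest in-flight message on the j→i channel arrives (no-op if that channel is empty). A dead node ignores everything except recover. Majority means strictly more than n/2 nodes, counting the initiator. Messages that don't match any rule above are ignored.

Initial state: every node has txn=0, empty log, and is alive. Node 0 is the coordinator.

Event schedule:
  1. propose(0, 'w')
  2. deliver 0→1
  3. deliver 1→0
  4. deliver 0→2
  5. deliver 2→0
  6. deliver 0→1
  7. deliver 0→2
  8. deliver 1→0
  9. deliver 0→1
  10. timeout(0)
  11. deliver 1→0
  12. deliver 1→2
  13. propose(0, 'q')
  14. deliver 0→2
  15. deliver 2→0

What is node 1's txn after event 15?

1. propose(0,'w'):  <0:coor t1 ->
2. deliver 0→1:  <1:part t1 ->
3. deliver 1→0:  nop
4. deliver 0→2:  <2:part t1 ->
5. deliver 2→0:  <0:coor t1 w>
6. deliver 0→1:  <1:part t1 w>
7. deliver 0→2:  <2:part t1 w>
8. deliver 1→0:  nop
9. deliver 0→1:  nop
10. timeout(0):  <0:coor t2 w>
11. deliver 1→0:  nop
12. deliver 1→2:  nop
13. propose(0,'q'):  <0:coor t3 w>
14. deliver 0→2:  <2:part t2 w>
15. deliver 2→0:  nop

1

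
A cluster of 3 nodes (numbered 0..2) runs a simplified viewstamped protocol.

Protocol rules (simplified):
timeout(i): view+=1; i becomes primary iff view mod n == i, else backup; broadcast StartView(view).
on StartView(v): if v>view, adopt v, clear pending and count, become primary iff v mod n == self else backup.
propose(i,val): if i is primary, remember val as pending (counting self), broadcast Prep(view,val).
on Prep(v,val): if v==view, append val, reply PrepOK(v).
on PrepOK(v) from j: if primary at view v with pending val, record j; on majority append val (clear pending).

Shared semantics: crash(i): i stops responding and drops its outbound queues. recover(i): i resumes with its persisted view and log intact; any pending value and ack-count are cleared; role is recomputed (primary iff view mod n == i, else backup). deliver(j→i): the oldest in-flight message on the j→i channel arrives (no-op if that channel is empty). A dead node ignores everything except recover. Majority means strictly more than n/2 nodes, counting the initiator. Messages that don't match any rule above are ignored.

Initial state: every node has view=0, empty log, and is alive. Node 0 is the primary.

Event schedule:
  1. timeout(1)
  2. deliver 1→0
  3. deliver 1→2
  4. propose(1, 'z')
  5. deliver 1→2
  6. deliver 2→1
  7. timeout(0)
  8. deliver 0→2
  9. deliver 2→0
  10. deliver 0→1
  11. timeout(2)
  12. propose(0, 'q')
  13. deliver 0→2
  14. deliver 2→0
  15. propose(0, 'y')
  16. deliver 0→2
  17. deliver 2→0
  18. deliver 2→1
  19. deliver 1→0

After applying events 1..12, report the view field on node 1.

after 1 — timeout(1): n1:prim/v1/[-]
after 2 — deliver 1→0: n0:back/v1/[-]
after 3 — deliver 1→2: n2:back/v1/[-]
after 4 — propose(1,'z'): ·
after 5 — deliver 1→2: n2:back/v1/[z]
after 6 — deliver 2→1: n1:prim/v1/[z]
after 7 — timeout(0): n0:back/v2/[-]
after 8 — deliver 0→2: n2:prim/v2/[z]
after 9 — deliver 2→0: ·
after 10 — deliver 0→1: n1:back/v2/[z]
after 11 — timeout(2): n2:back/v3/[z]
after 12 — propose(0,'q'): ·

2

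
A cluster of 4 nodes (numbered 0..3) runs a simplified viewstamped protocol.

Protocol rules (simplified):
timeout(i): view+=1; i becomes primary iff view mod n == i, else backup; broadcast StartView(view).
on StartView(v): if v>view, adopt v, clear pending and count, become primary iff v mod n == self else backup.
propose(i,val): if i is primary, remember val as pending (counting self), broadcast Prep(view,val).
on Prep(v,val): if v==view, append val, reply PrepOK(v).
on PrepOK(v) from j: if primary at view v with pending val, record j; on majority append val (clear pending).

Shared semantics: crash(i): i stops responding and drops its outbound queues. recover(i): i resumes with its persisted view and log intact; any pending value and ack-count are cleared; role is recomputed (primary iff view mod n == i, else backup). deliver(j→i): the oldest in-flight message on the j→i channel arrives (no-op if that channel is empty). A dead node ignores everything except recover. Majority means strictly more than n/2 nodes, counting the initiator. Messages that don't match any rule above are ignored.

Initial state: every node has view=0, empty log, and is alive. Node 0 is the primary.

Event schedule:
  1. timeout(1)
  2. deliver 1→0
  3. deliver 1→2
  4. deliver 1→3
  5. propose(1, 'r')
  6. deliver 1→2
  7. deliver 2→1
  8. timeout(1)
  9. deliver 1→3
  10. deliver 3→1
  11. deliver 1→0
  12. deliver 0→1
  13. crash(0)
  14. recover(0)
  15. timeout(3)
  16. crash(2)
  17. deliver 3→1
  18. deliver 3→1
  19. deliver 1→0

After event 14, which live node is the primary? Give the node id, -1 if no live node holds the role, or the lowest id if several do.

-1

e1 timeout(1): 1[prim,v=1,-]
e2 deliver 1→0: 0[back,v=1,-]
e3 deliver 1→2: 2[back,v=1,-]
e4 deliver 1→3: 3[back,v=1,-]
e5 propose(1,'r'): ·
e6 deliver 1→2: 2[back,v=1,r]
e7 deliver 2→1: ·
e8 timeout(1): 1[back,v=2,-]
e9 deliver 1→3: 3[back,v=1,r]
e10 deliver 3→1: ·
e11 deliver 1→0: 0[back,v=1,r]
e12 deliver 0→1: ·
e13 crash(0): 0[✗back,v=1,r]
e14 recover(0): 0[back,v=1,r]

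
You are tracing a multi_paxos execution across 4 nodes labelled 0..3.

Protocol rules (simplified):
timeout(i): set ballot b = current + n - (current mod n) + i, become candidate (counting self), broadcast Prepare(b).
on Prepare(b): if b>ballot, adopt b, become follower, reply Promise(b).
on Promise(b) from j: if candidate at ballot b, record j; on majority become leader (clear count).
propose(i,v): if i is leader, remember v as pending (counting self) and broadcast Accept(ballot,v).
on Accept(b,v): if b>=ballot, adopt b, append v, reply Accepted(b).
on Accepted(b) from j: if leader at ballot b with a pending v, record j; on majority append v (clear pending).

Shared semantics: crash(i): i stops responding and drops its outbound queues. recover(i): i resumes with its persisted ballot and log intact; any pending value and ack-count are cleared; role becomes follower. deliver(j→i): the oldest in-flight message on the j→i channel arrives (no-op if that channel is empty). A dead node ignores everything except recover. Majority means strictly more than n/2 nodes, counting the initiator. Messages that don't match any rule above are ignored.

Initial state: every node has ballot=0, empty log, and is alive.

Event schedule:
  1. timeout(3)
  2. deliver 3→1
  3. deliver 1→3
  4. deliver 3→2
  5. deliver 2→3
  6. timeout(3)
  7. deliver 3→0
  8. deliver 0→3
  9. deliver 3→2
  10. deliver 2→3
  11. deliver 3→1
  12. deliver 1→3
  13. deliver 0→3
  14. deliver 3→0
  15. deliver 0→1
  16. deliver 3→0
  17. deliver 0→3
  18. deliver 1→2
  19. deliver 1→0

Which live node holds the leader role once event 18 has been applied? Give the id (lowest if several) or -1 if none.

3

1. timeout(3):  <3:cand b7 ->
2. deliver 3→1:  <1:foll b7 ->
3. deliver 1→3:  nop
4. deliver 3→2:  <2:foll b7 ->
5. deliver 2→3:  <3:lead b7 ->
6. timeout(3):  <3:cand b11 ->
7. deliver 3→0:  <0:foll b7 ->
8. deliver 0→3:  nop
9. deliver 3→2:  <2:foll b11 ->
10. deliver 2→3:  nop
11. deliver 3→1:  <1:foll b11 ->
12. deliver 1→3:  <3:lead b11 ->
13. deliver 0→3:  nop
14. deliver 3→0:  <0:foll b11 ->
15. deliver 0→1:  nop
16. deliver 3→0:  nop
17. deliver 0→3:  nop
18. deliver 1→2:  nop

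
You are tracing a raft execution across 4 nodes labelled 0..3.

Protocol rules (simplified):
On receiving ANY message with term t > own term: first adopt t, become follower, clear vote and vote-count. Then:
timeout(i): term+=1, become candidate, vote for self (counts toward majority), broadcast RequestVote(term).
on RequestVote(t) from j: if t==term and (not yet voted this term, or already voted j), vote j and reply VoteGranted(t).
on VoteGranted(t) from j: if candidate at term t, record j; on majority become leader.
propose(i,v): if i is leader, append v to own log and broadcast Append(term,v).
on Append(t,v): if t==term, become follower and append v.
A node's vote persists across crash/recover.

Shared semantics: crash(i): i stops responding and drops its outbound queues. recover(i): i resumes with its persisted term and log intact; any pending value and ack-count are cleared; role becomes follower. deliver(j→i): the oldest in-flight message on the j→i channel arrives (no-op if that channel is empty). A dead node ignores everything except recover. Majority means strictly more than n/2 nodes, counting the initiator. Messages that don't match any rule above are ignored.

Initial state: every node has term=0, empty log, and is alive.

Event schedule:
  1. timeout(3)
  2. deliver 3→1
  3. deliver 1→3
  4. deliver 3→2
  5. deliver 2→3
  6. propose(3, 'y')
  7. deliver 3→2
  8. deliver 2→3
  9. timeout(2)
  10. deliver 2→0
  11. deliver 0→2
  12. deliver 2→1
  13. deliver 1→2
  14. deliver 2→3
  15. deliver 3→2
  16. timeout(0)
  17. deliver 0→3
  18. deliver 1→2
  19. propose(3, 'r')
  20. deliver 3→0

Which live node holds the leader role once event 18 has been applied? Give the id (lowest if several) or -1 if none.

[1] timeout(3) → N3(cand t1 [-])
[2] deliver 3→1 → N1(foll t1 [-])
[3] deliver 1→3 → ∅
[4] deliver 3→2 → N2(foll t1 [-])
[5] deliver 2→3 → N3(lead t1 [-])
[6] propose(3,'y') → N3(lead t1 [y])
[7] deliver 3→2 → N2(foll t1 [y])
[8] deliver 2→3 → ∅
[9] timeout(2) → N2(cand t2 [y])
[10] deliver 2→0 → N0(foll t2 [-])
[11] deliver 0→2 → ∅
[12] deliver 2→1 → N1(foll t2 [-])
[13] deliver 1→2 → N2(lead t2 [y])
[14] deliver 2→3 → N3(foll t2 [y])
[15] deliver 3→2 → ∅
[16] timeout(0) → N0(cand t3 [-])
[17] deliver 0→3 → N3(foll t3 [y])
[18] deliver 1→2 → ∅

2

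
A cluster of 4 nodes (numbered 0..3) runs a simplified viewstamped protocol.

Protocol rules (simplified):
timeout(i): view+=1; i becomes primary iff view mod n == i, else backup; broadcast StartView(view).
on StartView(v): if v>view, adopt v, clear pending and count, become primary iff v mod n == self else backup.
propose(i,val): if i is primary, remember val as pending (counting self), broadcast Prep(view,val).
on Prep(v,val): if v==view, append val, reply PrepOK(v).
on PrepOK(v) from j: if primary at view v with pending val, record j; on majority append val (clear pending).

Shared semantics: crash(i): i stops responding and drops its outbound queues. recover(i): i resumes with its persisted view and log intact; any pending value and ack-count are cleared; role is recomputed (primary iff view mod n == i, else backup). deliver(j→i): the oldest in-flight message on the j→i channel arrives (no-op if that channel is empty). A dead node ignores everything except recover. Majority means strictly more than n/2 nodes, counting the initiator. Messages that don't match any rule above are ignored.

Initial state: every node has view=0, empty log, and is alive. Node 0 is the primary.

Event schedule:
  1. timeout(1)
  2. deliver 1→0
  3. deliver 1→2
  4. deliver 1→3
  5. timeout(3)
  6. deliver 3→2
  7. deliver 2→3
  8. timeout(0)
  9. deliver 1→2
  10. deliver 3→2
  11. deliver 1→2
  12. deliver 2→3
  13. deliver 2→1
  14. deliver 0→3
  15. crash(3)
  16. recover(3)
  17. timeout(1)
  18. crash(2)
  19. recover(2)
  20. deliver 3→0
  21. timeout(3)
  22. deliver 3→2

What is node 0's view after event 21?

2

after 1 — timeout(1): n1:prim/v1/[-]
after 2 — deliver 1→0: n0:back/v1/[-]
after 3 — deliver 1→2: n2:back/v1/[-]
after 4 — deliver 1→3: n3:back/v1/[-]
after 5 — timeout(3): n3:back/v2/[-]
after 6 — deliver 3→2: n2:prim/v2/[-]
after 7 — deliver 2→3: ·
after 8 — timeout(0): n0:back/v2/[-]
after 9 — deliver 1→2: ·
after 10 — deliver 3→2: ·
after 11 — deliver 1→2: ·
after 12 — deliver 2→3: ·
after 13 — deliver 2→1: ·
after 14 — deliver 0→3: ·
after 15 — crash(3): n3:✗back/v2/[-]
after 16 — recover(3): n3:back/v2/[-]
after 17 — timeout(1): n1:back/v2/[-]
after 18 — crash(2): n2:✗prim/v2/[-]
after 19 — recover(2): n2:prim/v2/[-]
after 20 — deliver 3→0: ·
after 21 — timeout(3): n3:prim/v3/[-]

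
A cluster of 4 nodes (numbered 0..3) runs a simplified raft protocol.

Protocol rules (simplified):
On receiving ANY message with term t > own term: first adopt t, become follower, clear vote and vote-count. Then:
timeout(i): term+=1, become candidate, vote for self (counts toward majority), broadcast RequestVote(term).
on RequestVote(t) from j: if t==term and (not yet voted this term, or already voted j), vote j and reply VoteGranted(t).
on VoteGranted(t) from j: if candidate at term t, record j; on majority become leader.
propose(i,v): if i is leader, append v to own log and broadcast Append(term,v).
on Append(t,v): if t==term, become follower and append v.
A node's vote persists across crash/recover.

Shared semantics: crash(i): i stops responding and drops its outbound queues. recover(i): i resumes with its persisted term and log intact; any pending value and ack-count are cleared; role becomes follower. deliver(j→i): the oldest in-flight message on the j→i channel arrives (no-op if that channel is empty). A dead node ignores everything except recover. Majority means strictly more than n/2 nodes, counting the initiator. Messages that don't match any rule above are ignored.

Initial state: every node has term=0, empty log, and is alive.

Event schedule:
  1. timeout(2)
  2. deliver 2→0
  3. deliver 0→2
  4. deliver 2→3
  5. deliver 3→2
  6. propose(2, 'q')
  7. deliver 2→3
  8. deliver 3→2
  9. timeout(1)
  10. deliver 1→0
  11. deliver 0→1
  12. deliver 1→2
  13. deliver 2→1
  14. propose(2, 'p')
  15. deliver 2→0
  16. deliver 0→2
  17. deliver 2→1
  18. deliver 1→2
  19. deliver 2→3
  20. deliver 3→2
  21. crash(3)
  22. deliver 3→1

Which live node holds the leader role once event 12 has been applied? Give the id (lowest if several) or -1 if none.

2

after 1 — timeout(2): n2:cand/t1/[-]
after 2 — deliver 2→0: n0:foll/t1/[-]
after 3 — deliver 0→2: ·
after 4 — deliver 2→3: n3:foll/t1/[-]
after 5 — deliver 3→2: n2:lead/t1/[-]
after 6 — propose(2,'q'): n2:lead/t1/[q]
after 7 — deliver 2→3: n3:foll/t1/[q]
after 8 — deliver 3→2: ·
after 9 — timeout(1): n1:cand/t1/[-]
after 10 — deliver 1→0: ·
after 11 — deliver 0→1: ·
after 12 — deliver 1→2: ·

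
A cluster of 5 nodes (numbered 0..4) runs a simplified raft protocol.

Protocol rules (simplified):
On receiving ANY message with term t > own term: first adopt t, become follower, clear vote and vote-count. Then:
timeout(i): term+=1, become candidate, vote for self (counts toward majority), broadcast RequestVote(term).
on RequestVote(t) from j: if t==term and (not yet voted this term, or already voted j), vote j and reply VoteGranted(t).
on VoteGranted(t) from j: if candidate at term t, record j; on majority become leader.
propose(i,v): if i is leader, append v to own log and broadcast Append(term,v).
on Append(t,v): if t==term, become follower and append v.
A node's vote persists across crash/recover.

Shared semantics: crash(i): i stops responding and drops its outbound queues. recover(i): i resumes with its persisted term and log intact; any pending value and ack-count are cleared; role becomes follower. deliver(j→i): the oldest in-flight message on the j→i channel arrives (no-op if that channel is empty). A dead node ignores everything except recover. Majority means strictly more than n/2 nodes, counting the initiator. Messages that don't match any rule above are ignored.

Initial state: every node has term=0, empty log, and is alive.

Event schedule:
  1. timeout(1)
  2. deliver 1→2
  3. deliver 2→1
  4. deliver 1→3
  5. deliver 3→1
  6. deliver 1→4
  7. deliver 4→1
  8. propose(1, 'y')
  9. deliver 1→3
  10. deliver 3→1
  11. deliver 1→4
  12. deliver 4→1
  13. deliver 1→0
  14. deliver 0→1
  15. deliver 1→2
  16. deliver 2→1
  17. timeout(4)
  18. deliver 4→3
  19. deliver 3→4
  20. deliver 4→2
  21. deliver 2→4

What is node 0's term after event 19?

after 1 — timeout(1): n1:cand/t1/[-]
after 2 — deliver 1→2: n2:foll/t1/[-]
after 3 — deliver 2→1: ·
after 4 — deliver 1→3: n3:foll/t1/[-]
after 5 — deliver 3→1: n1:lead/t1/[-]
after 6 — deliver 1→4: n4:foll/t1/[-]
after 7 — deliver 4→1: ·
after 8 — propose(1,'y'): n1:lead/t1/[y]
after 9 — deliver 1→3: n3:foll/t1/[y]
after 10 — deliver 3→1: ·
after 11 — deliver 1→4: n4:foll/t1/[y]
after 12 — deliver 4→1: ·
after 13 — deliver 1→0: n0:foll/t1/[-]
after 14 — deliver 0→1: ·
after 15 — deliver 1→2: n2:foll/t1/[y]
after 16 — deliver 2→1: ·
after 17 — timeout(4): n4:cand/t2/[y]
after 18 — deliver 4→3: n3:foll/t2/[y]
after 19 — deliver 3→4: ·

1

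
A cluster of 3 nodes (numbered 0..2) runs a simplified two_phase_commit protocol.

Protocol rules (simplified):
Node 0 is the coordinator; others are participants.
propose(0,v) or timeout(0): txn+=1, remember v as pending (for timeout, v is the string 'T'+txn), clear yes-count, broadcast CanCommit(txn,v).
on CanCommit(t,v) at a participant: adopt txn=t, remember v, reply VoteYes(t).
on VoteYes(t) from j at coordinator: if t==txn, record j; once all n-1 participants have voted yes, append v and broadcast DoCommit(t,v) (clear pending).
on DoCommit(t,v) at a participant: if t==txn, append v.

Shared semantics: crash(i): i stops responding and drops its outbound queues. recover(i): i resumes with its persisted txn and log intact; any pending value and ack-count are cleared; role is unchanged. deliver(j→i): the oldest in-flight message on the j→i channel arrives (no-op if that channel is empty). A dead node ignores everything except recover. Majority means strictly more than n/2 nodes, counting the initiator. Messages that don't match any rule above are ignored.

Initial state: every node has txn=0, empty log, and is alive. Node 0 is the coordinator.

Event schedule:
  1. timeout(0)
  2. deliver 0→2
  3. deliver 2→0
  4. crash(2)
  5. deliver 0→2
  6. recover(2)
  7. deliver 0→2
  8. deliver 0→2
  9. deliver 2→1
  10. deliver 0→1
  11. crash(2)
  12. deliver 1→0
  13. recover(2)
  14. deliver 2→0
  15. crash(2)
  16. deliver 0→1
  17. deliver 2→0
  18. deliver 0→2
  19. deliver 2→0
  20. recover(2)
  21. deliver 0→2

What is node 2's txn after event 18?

step 1 timeout(0): 0={coor,t=1,log=-}
step 2 deliver 0→2: 2={part,t=1,log=-}
step 3 deliver 2→0: —
step 4 crash(2): 2={✗part,t=1,log=-}
step 5 deliver 0→2: —
step 6 recover(2): 2={part,t=1,log=-}
step 7 deliver 0→2: —
step 8 deliver 0→2: —
step 9 deliver 2→1: —
step 10 deliver 0→1: 1={part,t=1,log=-}
step 11 crash(2): 2={✗part,t=1,log=-}
step 12 deliver 1→0: 0={coor,t=1,log=T1}
step 13 recover(2): 2={part,t=1,log=-}
step 14 deliver 2→0: —
step 15 crash(2): 2={✗part,t=1,log=-}
step 16 deliver 0→1: 1={part,t=1,log=T1}
step 17 deliver 2→0: —
step 18 deliver 0→2: —

1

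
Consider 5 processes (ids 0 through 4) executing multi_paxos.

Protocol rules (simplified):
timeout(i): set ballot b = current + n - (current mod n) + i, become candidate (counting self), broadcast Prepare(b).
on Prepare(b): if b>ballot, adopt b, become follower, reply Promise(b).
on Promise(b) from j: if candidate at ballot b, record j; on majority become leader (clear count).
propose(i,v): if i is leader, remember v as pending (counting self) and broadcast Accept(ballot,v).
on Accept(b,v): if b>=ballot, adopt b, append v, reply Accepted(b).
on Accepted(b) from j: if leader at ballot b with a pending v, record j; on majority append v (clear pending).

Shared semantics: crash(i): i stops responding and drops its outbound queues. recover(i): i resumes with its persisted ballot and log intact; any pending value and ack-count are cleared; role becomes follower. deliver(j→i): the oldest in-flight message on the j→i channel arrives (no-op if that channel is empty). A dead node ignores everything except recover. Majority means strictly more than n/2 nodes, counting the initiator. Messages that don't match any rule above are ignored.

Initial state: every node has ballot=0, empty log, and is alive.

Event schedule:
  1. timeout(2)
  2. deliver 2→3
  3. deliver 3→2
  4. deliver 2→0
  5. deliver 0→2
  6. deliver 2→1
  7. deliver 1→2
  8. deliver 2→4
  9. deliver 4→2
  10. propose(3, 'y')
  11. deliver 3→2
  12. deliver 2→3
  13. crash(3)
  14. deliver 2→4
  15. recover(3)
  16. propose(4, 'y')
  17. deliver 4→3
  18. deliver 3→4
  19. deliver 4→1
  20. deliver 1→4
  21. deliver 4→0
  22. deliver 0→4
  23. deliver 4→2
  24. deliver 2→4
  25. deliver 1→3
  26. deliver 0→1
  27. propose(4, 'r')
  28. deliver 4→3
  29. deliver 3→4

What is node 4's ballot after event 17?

7

e1 timeout(2): 2[cand,b=7,-]
e2 deliver 2→3: 3[foll,b=7,-]
e3 deliver 3→2: ·
e4 deliver 2→0: 0[foll,b=7,-]
e5 deliver 0→2: 2[lead,b=7,-]
e6 deliver 2→1: 1[foll,b=7,-]
e7 deliver 1→2: ·
e8 deliver 2→4: 4[foll,b=7,-]
e9 deliver 4→2: ·
e10 propose(3,'y'): ·
e11 deliver 3→2: ·
e12 deliver 2→3: ·
e13 crash(3): 3[✗foll,b=7,-]
e14 deliver 2→4: ·
e15 recover(3): 3[foll,b=7,-]
e16 propose(4,'y'): ·
e17 deliver 4→3: ·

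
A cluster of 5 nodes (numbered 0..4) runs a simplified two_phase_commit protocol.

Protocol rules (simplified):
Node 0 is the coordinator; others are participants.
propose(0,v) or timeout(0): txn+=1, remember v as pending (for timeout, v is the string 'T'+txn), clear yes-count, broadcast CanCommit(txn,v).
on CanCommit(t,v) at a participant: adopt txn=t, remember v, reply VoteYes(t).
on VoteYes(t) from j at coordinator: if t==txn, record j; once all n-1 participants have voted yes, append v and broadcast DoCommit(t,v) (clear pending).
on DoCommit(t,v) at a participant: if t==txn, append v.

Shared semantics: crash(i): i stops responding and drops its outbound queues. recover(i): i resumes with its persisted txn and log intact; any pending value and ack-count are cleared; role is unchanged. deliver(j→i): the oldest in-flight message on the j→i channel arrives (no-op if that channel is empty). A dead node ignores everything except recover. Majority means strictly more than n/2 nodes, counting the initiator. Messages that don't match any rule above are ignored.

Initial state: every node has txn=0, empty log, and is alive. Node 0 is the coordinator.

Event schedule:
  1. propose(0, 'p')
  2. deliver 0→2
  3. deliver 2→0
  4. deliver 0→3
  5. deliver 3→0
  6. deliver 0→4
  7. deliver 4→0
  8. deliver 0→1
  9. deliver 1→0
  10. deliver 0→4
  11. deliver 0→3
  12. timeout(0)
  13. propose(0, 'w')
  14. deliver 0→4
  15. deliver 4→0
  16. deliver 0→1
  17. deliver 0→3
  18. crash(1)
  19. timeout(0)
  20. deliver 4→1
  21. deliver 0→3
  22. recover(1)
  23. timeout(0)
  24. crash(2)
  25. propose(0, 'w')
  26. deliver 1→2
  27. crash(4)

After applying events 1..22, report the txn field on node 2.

after 1 — propose(0,'p'): n0:coor/t1/[-]
after 2 — deliver 0→2: n2:part/t1/[-]
after 3 — deliver 2→0: ·
after 4 — deliver 0→3: n3:part/t1/[-]
after 5 — deliver 3→0: ·
after 6 — deliver 0→4: n4:part/t1/[-]
after 7 — deliver 4→0: ·
after 8 — deliver 0→1: n1:part/t1/[-]
after 9 — deliver 1→0: n0:coor/t1/[p]
after 10 — deliver 0→4: n4:part/t1/[p]
after 11 — deliver 0→3: n3:part/t1/[p]
after 12 — timeout(0): n0:coor/t2/[p]
after 13 — propose(0,'w'): n0:coor/t3/[p]
after 14 — deliver 0→4: n4:part/t2/[p]
after 15 — deliver 4→0: ·
after 16 — deliver 0→1: n1:part/t1/[p]
after 17 — deliver 0→3: n3:part/t2/[p]
after 18 — crash(1): n1:✗part/t1/[p]
after 19 — timeout(0): n0:coor/t4/[p]
after 20 — deliver 4→1: ·
after 21 — deliver 0→3: n3:part/t3/[p]
after 22 — recover(1): n1:part/t1/[p]

1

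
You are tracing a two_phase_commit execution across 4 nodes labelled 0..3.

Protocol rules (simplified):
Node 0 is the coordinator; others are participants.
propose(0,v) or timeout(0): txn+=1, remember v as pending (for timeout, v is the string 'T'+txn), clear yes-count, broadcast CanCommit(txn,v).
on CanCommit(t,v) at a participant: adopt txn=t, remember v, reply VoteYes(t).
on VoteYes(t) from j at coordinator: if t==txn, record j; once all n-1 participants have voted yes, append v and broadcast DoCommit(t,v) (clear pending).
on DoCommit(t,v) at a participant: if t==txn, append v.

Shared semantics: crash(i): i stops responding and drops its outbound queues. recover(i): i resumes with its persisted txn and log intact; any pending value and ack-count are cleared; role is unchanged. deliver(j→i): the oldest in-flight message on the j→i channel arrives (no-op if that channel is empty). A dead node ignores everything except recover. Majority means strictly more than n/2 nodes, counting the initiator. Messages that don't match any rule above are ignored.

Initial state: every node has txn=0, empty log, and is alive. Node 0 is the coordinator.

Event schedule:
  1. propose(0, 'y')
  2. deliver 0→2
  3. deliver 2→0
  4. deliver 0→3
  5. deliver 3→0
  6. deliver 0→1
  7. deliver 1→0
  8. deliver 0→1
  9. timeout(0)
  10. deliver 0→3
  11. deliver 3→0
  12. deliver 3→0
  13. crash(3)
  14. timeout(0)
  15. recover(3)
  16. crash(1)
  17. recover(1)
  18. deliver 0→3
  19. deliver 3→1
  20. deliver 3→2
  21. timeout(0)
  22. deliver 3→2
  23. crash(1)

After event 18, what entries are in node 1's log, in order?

1. propose(0,'y'):  <0:coor t1 ->
2. deliver 0→2:  <2:part t1 ->
3. deliver 2→0:  nop
4. deliver 0→3:  <3:part t1 ->
5. deliver 3→0:  nop
6. deliver 0→1:  <1:part t1 ->
7. deliver 1→0:  <0:coor t1 y>
8. deliver 0→1:  <1:part t1 y>
9. timeout(0):  <0:coor t2 y>
10. deliver 0→3:  <3:part t1 y>
11. deliver 3→0:  nop
12. deliver 3→0:  nop
13. crash(3):  <3:✗part t1 y>
14. timeout(0):  <0:coor t3 y>
15. recover(3):  <3:part t1 y>
16. crash(1):  <1:✗part t1 y>
17. recover(1):  <1:part t1 y>
18. deliver 0→3:  <3:part t2 y>

y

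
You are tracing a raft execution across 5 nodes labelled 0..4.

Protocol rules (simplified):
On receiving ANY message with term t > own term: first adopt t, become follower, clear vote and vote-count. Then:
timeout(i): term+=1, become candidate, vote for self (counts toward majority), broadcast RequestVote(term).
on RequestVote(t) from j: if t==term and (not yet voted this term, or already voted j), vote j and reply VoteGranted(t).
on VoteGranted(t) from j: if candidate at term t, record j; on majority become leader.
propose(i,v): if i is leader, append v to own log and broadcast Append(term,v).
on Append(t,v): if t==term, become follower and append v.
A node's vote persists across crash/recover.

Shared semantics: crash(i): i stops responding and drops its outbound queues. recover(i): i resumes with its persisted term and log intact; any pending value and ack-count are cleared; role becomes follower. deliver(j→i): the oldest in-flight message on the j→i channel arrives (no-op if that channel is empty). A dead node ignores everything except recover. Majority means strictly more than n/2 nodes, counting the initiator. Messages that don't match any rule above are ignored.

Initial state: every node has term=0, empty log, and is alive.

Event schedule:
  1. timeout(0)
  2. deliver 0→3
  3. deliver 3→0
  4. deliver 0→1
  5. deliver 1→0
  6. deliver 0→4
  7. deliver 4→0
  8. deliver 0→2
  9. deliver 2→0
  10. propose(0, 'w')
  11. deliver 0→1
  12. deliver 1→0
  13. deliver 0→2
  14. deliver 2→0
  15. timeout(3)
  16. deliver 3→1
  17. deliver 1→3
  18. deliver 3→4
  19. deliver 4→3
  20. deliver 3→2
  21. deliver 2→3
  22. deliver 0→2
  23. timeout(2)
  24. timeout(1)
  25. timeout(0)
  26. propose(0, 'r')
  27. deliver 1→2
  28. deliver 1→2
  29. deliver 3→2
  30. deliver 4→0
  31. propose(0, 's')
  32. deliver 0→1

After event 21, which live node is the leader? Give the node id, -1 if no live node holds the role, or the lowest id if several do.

0

[1] timeout(0) → N0(cand t1 [-])
[2] deliver 0→3 → N3(foll t1 [-])
[3] deliver 3→0 → ∅
[4] deliver 0→1 → N1(foll t1 [-])
[5] deliver 1→0 → N0(lead t1 [-])
[6] deliver 0→4 → N4(foll t1 [-])
[7] deliver 4→0 → ∅
[8] deliver 0→2 → N2(foll t1 [-])
[9] deliver 2→0 → ∅
[10] propose(0,'w') → N0(lead t1 [w])
[11] deliver 0→1 → N1(foll t1 [w])
[12] deliver 1→0 → ∅
[13] deliver 0→2 → N2(foll t1 [w])
[14] deliver 2→0 → ∅
[15] timeout(3) → N3(cand t2 [-])
[16] deliver 3→1 → N1(foll t2 [w])
[17] deliver 1→3 → ∅
[18] deliver 3→4 → N4(foll t2 [-])
[19] deliver 4→3 → N3(lead t2 [-])
[20] deliver 3→2 → N2(foll t2 [w])
[21] deliver 2→3 → ∅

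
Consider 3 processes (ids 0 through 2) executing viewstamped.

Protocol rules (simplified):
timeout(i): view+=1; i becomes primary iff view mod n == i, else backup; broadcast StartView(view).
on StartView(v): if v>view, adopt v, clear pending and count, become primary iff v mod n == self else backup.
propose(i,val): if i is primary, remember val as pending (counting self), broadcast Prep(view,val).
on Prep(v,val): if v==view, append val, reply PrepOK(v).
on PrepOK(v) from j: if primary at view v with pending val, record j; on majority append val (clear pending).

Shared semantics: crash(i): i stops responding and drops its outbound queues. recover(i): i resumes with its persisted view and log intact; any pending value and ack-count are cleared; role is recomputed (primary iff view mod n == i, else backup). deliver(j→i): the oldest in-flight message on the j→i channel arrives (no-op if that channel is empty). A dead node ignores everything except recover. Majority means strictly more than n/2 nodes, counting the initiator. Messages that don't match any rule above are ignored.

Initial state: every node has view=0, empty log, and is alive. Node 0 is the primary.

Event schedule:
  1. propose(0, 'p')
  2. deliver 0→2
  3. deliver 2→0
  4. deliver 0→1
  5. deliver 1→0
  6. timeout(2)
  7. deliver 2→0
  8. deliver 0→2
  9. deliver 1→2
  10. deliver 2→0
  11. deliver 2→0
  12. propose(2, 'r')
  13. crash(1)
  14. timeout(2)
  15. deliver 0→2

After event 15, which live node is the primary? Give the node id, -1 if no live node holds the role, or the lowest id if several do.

2

1. propose(0,'p'):  nop
2. deliver 0→2:  <2:back v0 p>
3. deliver 2→0:  <0:prim v0 p>
4. deliver 0→1:  <1:back v0 p>
5. deliver 1→0:  nop
6. timeout(2):  <2:back v1 p>
7. deliver 2→0:  <0:back v1 p>
8. deliver 0→2:  nop
9. deliver 1→2:  nop
10. deliver 2→0:  nop
11. deliver 2→0:  nop
12. propose(2,'r'):  nop
13. crash(1):  <1:✗back v0 p>
14. timeout(2):  <2:prim v2 p>
15. deliver 0→2:  nop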